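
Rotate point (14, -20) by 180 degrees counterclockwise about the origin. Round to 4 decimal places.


x' = 14*cos(180) - -20*sin(180) = -14
y' = 14*sin(180) + -20*cos(180) = 20

(-14, 20)


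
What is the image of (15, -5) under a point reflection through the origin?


Reflection through origin: (x, y) -> (-x, -y)
(15, -5) -> (-15, 5)

(-15, 5)


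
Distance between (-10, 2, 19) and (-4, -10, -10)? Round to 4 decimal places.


d = sqrt((-4--10)^2 + (-10-2)^2 + (-10-19)^2) = 31.9531

31.9531


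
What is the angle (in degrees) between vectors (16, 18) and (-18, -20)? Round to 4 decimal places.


dot = 16*-18 + 18*-20 = -648
|u| = 24.0832, |v| = 26.9072
cos(angle) = -1
angle = 179.6463 degrees

179.6463 degrees


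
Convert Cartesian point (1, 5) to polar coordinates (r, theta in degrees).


r = sqrt(1^2 + 5^2) = 5.099
theta = atan2(5, 1) = 78.6901 degrees

r = 5.099, theta = 78.6901 degrees


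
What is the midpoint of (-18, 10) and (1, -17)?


Midpoint = ((-18+1)/2, (10+-17)/2) = (-8.5, -3.5)

(-8.5, -3.5)


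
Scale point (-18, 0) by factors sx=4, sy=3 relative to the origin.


Scaling: (x*sx, y*sy) = (-18*4, 0*3) = (-72, 0)

(-72, 0)


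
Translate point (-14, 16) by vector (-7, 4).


Translation: (x+dx, y+dy) = (-14+-7, 16+4) = (-21, 20)

(-21, 20)


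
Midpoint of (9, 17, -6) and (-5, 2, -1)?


Midpoint = ((9+-5)/2, (17+2)/2, (-6+-1)/2) = (2, 9.5, -3.5)

(2, 9.5, -3.5)


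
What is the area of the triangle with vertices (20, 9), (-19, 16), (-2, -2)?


Area = |x1(y2-y3) + x2(y3-y1) + x3(y1-y2)| / 2
= |20*(16--2) + -19*(-2-9) + -2*(9-16)| / 2
= 291.5

291.5


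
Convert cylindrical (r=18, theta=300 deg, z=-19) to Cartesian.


x = 18 * cos(300) = 9
y = 18 * sin(300) = -15.5885
z = -19

(9, -15.5885, -19)


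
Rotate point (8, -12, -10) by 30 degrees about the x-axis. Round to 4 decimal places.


x' = 8
y' = -12*cos(30) - -10*sin(30) = -5.3923
z' = -12*sin(30) + -10*cos(30) = -14.6603

(8, -5.3923, -14.6603)


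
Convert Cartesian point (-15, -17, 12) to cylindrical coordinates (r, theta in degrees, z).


r = sqrt((-15)^2 + (-17)^2) = 22.6716
theta = atan2(-17, -15) = 228.5763 deg
z = 12

r = 22.6716, theta = 228.5763 deg, z = 12


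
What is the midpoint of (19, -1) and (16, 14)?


Midpoint = ((19+16)/2, (-1+14)/2) = (17.5, 6.5)

(17.5, 6.5)


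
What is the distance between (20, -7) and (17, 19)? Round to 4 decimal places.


d = sqrt((17-20)^2 + (19--7)^2) = 26.1725

26.1725


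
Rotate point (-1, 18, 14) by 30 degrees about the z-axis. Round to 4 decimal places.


x' = -1*cos(30) - 18*sin(30) = -9.866
y' = -1*sin(30) + 18*cos(30) = 15.0885
z' = 14

(-9.866, 15.0885, 14)


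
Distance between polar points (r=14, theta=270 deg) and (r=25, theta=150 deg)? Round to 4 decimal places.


d = sqrt(r1^2 + r2^2 - 2*r1*r2*cos(t2-t1))
d = sqrt(14^2 + 25^2 - 2*14*25*cos(150-270)) = 34.2199

34.2199


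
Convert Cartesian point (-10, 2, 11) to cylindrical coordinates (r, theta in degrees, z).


r = sqrt((-10)^2 + 2^2) = 10.198
theta = atan2(2, -10) = 168.6901 deg
z = 11

r = 10.198, theta = 168.6901 deg, z = 11


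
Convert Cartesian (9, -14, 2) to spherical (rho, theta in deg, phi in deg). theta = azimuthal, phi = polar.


rho = sqrt(9^2 + (-14)^2 + 2^2) = 16.7631
theta = atan2(-14, 9) = 302.7352 deg
phi = acos(2/16.7631) = 83.1477 deg

rho = 16.7631, theta = 302.7352 deg, phi = 83.1477 deg


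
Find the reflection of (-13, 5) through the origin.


Reflection through origin: (x, y) -> (-x, -y)
(-13, 5) -> (13, -5)

(13, -5)


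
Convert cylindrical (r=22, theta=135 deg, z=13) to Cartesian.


x = 22 * cos(135) = -15.5563
y = 22 * sin(135) = 15.5563
z = 13

(-15.5563, 15.5563, 13)


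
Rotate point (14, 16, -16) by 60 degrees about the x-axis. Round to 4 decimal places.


x' = 14
y' = 16*cos(60) - -16*sin(60) = 21.8564
z' = 16*sin(60) + -16*cos(60) = 5.8564

(14, 21.8564, 5.8564)


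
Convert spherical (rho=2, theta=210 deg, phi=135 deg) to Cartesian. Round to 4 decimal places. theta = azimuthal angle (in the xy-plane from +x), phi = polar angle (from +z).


x = 2 * sin(135) * cos(210) = -1.2247
y = 2 * sin(135) * sin(210) = -0.7071
z = 2 * cos(135) = -1.4142

(-1.2247, -0.7071, -1.4142)


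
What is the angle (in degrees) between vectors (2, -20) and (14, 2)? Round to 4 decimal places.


dot = 2*14 + -20*2 = -12
|u| = 20.0998, |v| = 14.1421
cos(angle) = -0.0422
angle = 92.4195 degrees

92.4195 degrees


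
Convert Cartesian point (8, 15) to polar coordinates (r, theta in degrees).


r = sqrt(8^2 + 15^2) = 17
theta = atan2(15, 8) = 61.9275 degrees

r = 17, theta = 61.9275 degrees


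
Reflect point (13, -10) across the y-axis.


Reflection across y-axis: (x, y) -> (-x, y)
(13, -10) -> (-13, -10)

(-13, -10)


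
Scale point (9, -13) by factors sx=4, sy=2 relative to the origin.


Scaling: (x*sx, y*sy) = (9*4, -13*2) = (36, -26)

(36, -26)


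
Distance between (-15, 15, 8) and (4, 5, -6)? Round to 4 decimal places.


d = sqrt((4--15)^2 + (5-15)^2 + (-6-8)^2) = 25.632

25.632


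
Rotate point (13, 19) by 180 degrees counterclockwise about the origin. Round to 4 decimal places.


x' = 13*cos(180) - 19*sin(180) = -13
y' = 13*sin(180) + 19*cos(180) = -19

(-13, -19)


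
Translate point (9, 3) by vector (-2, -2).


Translation: (x+dx, y+dy) = (9+-2, 3+-2) = (7, 1)

(7, 1)


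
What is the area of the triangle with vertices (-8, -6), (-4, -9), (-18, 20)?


Area = |x1(y2-y3) + x2(y3-y1) + x3(y1-y2)| / 2
= |-8*(-9-20) + -4*(20--6) + -18*(-6--9)| / 2
= 37

37


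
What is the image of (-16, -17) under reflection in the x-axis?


Reflection across x-axis: (x, y) -> (x, -y)
(-16, -17) -> (-16, 17)

(-16, 17)


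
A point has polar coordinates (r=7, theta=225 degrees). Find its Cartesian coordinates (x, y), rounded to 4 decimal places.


x = 7 * cos(225) = -4.9497
y = 7 * sin(225) = -4.9497

(-4.9497, -4.9497)


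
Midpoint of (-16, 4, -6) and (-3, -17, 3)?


Midpoint = ((-16+-3)/2, (4+-17)/2, (-6+3)/2) = (-9.5, -6.5, -1.5)

(-9.5, -6.5, -1.5)


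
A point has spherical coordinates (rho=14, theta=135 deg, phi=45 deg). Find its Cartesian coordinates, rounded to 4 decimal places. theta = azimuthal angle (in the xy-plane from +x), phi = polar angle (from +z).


x = 14 * sin(45) * cos(135) = -7
y = 14 * sin(45) * sin(135) = 7
z = 14 * cos(45) = 9.8995

(-7, 7, 9.8995)


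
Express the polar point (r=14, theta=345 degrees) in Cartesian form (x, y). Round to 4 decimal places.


x = 14 * cos(345) = 13.523
y = 14 * sin(345) = -3.6235

(13.523, -3.6235)


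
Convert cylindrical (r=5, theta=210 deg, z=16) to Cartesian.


x = 5 * cos(210) = -4.3301
y = 5 * sin(210) = -2.5
z = 16

(-4.3301, -2.5, 16)


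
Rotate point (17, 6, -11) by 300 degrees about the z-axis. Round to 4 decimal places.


x' = 17*cos(300) - 6*sin(300) = 13.6962
y' = 17*sin(300) + 6*cos(300) = -11.7224
z' = -11

(13.6962, -11.7224, -11)


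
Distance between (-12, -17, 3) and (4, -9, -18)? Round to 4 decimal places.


d = sqrt((4--12)^2 + (-9--17)^2 + (-18-3)^2) = 27.5862

27.5862


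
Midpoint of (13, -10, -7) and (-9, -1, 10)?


Midpoint = ((13+-9)/2, (-10+-1)/2, (-7+10)/2) = (2, -5.5, 1.5)

(2, -5.5, 1.5)


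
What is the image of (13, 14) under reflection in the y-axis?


Reflection across y-axis: (x, y) -> (-x, y)
(13, 14) -> (-13, 14)

(-13, 14)


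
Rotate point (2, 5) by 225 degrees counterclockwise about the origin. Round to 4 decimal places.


x' = 2*cos(225) - 5*sin(225) = 2.1213
y' = 2*sin(225) + 5*cos(225) = -4.9497

(2.1213, -4.9497)


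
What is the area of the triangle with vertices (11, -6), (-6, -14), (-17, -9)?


Area = |x1(y2-y3) + x2(y3-y1) + x3(y1-y2)| / 2
= |11*(-14--9) + -6*(-9--6) + -17*(-6--14)| / 2
= 86.5

86.5


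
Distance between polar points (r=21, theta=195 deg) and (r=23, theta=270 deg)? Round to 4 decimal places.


d = sqrt(r1^2 + r2^2 - 2*r1*r2*cos(t2-t1))
d = sqrt(21^2 + 23^2 - 2*21*23*cos(270-195)) = 26.8325

26.8325


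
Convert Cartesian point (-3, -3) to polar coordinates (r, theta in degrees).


r = sqrt((-3)^2 + (-3)^2) = 4.2426
theta = atan2(-3, -3) = 225 degrees

r = 4.2426, theta = 225 degrees


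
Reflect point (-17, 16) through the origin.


Reflection through origin: (x, y) -> (-x, -y)
(-17, 16) -> (17, -16)

(17, -16)


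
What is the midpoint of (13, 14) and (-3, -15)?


Midpoint = ((13+-3)/2, (14+-15)/2) = (5, -0.5)

(5, -0.5)


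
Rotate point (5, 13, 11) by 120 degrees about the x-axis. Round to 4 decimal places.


x' = 5
y' = 13*cos(120) - 11*sin(120) = -16.0263
z' = 13*sin(120) + 11*cos(120) = 5.7583

(5, -16.0263, 5.7583)


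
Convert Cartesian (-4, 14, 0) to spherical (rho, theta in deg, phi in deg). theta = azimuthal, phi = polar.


rho = sqrt((-4)^2 + 14^2 + 0^2) = 14.5602
theta = atan2(14, -4) = 105.9454 deg
phi = acos(0/14.5602) = 90 deg

rho = 14.5602, theta = 105.9454 deg, phi = 90 deg


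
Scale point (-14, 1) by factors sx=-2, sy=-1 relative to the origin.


Scaling: (x*sx, y*sy) = (-14*-2, 1*-1) = (28, -1)

(28, -1)


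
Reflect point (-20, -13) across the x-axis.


Reflection across x-axis: (x, y) -> (x, -y)
(-20, -13) -> (-20, 13)

(-20, 13)


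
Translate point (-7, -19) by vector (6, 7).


Translation: (x+dx, y+dy) = (-7+6, -19+7) = (-1, -12)

(-1, -12)


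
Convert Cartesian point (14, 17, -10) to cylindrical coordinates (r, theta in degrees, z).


r = sqrt(14^2 + 17^2) = 22.0227
theta = atan2(17, 14) = 50.5275 deg
z = -10

r = 22.0227, theta = 50.5275 deg, z = -10


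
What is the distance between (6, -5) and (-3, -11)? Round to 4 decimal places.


d = sqrt((-3-6)^2 + (-11--5)^2) = 10.8167

10.8167


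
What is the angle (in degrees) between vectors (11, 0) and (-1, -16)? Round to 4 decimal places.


dot = 11*-1 + 0*-16 = -11
|u| = 11, |v| = 16.0312
cos(angle) = -0.0624
angle = 93.5763 degrees

93.5763 degrees


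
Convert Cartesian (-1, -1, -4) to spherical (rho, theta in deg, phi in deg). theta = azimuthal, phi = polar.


rho = sqrt((-1)^2 + (-1)^2 + (-4)^2) = 4.2426
theta = atan2(-1, -1) = 225 deg
phi = acos(-4/4.2426) = 160.5288 deg

rho = 4.2426, theta = 225 deg, phi = 160.5288 deg


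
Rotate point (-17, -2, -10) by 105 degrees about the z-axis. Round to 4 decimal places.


x' = -17*cos(105) - -2*sin(105) = 6.3318
y' = -17*sin(105) + -2*cos(105) = -15.9031
z' = -10

(6.3318, -15.9031, -10)


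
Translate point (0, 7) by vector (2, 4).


Translation: (x+dx, y+dy) = (0+2, 7+4) = (2, 11)

(2, 11)


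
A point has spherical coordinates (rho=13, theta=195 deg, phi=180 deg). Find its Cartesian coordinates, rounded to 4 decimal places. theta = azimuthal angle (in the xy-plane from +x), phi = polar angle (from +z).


x = 13 * sin(180) * cos(195) = 0
y = 13 * sin(180) * sin(195) = 0
z = 13 * cos(180) = -13

(0, 0, -13)


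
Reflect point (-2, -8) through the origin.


Reflection through origin: (x, y) -> (-x, -y)
(-2, -8) -> (2, 8)

(2, 8)


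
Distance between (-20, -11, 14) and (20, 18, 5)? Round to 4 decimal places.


d = sqrt((20--20)^2 + (18--11)^2 + (5-14)^2) = 50.2195

50.2195


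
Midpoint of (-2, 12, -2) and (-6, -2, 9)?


Midpoint = ((-2+-6)/2, (12+-2)/2, (-2+9)/2) = (-4, 5, 3.5)

(-4, 5, 3.5)


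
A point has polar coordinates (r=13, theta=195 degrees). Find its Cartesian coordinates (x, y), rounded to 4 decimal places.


x = 13 * cos(195) = -12.557
y = 13 * sin(195) = -3.3646

(-12.557, -3.3646)


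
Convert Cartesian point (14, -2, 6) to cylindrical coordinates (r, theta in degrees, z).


r = sqrt(14^2 + (-2)^2) = 14.1421
theta = atan2(-2, 14) = 351.8699 deg
z = 6

r = 14.1421, theta = 351.8699 deg, z = 6


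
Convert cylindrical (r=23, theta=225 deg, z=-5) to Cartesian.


x = 23 * cos(225) = -16.2635
y = 23 * sin(225) = -16.2635
z = -5

(-16.2635, -16.2635, -5)


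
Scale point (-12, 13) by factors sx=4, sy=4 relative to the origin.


Scaling: (x*sx, y*sy) = (-12*4, 13*4) = (-48, 52)

(-48, 52)


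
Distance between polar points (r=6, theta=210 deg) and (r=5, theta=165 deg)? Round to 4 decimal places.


d = sqrt(r1^2 + r2^2 - 2*r1*r2*cos(t2-t1))
d = sqrt(6^2 + 5^2 - 2*6*5*cos(165-210)) = 4.3097

4.3097


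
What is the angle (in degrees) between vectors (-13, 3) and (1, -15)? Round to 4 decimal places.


dot = -13*1 + 3*-15 = -58
|u| = 13.3417, |v| = 15.0333
cos(angle) = -0.2892
angle = 106.8087 degrees

106.8087 degrees


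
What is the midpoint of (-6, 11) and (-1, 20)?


Midpoint = ((-6+-1)/2, (11+20)/2) = (-3.5, 15.5)

(-3.5, 15.5)


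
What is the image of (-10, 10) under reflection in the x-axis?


Reflection across x-axis: (x, y) -> (x, -y)
(-10, 10) -> (-10, -10)

(-10, -10)


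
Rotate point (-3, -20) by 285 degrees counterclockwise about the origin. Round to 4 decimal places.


x' = -3*cos(285) - -20*sin(285) = -20.095
y' = -3*sin(285) + -20*cos(285) = -2.2786

(-20.095, -2.2786)


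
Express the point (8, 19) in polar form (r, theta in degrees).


r = sqrt(8^2 + 19^2) = 20.6155
theta = atan2(19, 8) = 67.1663 degrees

r = 20.6155, theta = 67.1663 degrees


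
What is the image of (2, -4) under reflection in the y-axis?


Reflection across y-axis: (x, y) -> (-x, y)
(2, -4) -> (-2, -4)

(-2, -4)


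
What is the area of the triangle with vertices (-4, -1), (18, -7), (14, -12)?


Area = |x1(y2-y3) + x2(y3-y1) + x3(y1-y2)| / 2
= |-4*(-7--12) + 18*(-12--1) + 14*(-1--7)| / 2
= 67

67


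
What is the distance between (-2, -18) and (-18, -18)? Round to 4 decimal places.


d = sqrt((-18--2)^2 + (-18--18)^2) = 16

16


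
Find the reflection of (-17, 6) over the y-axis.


Reflection across y-axis: (x, y) -> (-x, y)
(-17, 6) -> (17, 6)

(17, 6)


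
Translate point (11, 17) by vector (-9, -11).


Translation: (x+dx, y+dy) = (11+-9, 17+-11) = (2, 6)

(2, 6)


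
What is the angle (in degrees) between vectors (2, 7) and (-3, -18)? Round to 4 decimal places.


dot = 2*-3 + 7*-18 = -132
|u| = 7.2801, |v| = 18.2483
cos(angle) = -0.9936
angle = 173.5169 degrees

173.5169 degrees


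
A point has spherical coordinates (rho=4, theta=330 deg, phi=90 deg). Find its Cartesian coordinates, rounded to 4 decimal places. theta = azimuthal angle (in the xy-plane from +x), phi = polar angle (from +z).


x = 4 * sin(90) * cos(330) = 3.4641
y = 4 * sin(90) * sin(330) = -2
z = 4 * cos(90) = 0

(3.4641, -2, 0)


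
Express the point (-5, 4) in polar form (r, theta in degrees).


r = sqrt((-5)^2 + 4^2) = 6.4031
theta = atan2(4, -5) = 141.3402 degrees

r = 6.4031, theta = 141.3402 degrees


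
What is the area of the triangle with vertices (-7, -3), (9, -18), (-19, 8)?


Area = |x1(y2-y3) + x2(y3-y1) + x3(y1-y2)| / 2
= |-7*(-18-8) + 9*(8--3) + -19*(-3--18)| / 2
= 2

2


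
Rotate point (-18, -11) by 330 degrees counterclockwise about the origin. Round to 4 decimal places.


x' = -18*cos(330) - -11*sin(330) = -21.0885
y' = -18*sin(330) + -11*cos(330) = -0.5263

(-21.0885, -0.5263)


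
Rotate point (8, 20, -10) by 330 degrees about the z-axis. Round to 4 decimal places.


x' = 8*cos(330) - 20*sin(330) = 16.9282
y' = 8*sin(330) + 20*cos(330) = 13.3205
z' = -10

(16.9282, 13.3205, -10)


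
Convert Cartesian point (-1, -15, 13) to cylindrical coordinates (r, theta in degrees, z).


r = sqrt((-1)^2 + (-15)^2) = 15.0333
theta = atan2(-15, -1) = 266.1859 deg
z = 13

r = 15.0333, theta = 266.1859 deg, z = 13


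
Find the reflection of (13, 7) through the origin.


Reflection through origin: (x, y) -> (-x, -y)
(13, 7) -> (-13, -7)

(-13, -7)


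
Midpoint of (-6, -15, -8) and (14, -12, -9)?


Midpoint = ((-6+14)/2, (-15+-12)/2, (-8+-9)/2) = (4, -13.5, -8.5)

(4, -13.5, -8.5)


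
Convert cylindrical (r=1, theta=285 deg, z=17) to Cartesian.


x = 1 * cos(285) = 0.2588
y = 1 * sin(285) = -0.9659
z = 17

(0.2588, -0.9659, 17)


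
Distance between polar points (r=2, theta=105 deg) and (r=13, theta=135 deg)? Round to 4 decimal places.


d = sqrt(r1^2 + r2^2 - 2*r1*r2*cos(t2-t1))
d = sqrt(2^2 + 13^2 - 2*2*13*cos(135-105)) = 11.3122

11.3122


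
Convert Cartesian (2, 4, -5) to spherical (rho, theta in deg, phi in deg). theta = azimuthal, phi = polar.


rho = sqrt(2^2 + 4^2 + (-5)^2) = 6.7082
theta = atan2(4, 2) = 63.4349 deg
phi = acos(-5/6.7082) = 138.1897 deg

rho = 6.7082, theta = 63.4349 deg, phi = 138.1897 deg


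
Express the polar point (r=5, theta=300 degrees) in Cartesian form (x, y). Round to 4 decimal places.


x = 5 * cos(300) = 2.5
y = 5 * sin(300) = -4.3301

(2.5, -4.3301)


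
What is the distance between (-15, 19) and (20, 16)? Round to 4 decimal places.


d = sqrt((20--15)^2 + (16-19)^2) = 35.1283

35.1283


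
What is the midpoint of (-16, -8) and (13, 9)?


Midpoint = ((-16+13)/2, (-8+9)/2) = (-1.5, 0.5)

(-1.5, 0.5)


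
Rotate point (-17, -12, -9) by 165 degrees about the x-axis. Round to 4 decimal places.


x' = -17
y' = -12*cos(165) - -9*sin(165) = 13.9205
z' = -12*sin(165) + -9*cos(165) = 5.5875

(-17, 13.9205, 5.5875)


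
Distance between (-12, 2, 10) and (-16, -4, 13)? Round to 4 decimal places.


d = sqrt((-16--12)^2 + (-4-2)^2 + (13-10)^2) = 7.8102

7.8102


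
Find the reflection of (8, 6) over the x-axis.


Reflection across x-axis: (x, y) -> (x, -y)
(8, 6) -> (8, -6)

(8, -6)


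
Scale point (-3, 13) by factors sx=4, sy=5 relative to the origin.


Scaling: (x*sx, y*sy) = (-3*4, 13*5) = (-12, 65)

(-12, 65)


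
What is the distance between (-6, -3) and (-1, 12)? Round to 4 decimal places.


d = sqrt((-1--6)^2 + (12--3)^2) = 15.8114

15.8114


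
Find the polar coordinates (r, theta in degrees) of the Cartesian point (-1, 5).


r = sqrt((-1)^2 + 5^2) = 5.099
theta = atan2(5, -1) = 101.3099 degrees

r = 5.099, theta = 101.3099 degrees


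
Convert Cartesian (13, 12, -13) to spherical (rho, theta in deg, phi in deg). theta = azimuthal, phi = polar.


rho = sqrt(13^2 + 12^2 + (-13)^2) = 21.9545
theta = atan2(12, 13) = 42.7094 deg
phi = acos(-13/21.9545) = 126.3086 deg

rho = 21.9545, theta = 42.7094 deg, phi = 126.3086 deg


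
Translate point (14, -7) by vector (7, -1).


Translation: (x+dx, y+dy) = (14+7, -7+-1) = (21, -8)

(21, -8)


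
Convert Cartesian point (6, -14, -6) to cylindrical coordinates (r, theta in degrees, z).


r = sqrt(6^2 + (-14)^2) = 15.2315
theta = atan2(-14, 6) = 293.1986 deg
z = -6

r = 15.2315, theta = 293.1986 deg, z = -6


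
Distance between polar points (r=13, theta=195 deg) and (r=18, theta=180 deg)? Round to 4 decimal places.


d = sqrt(r1^2 + r2^2 - 2*r1*r2*cos(t2-t1))
d = sqrt(13^2 + 18^2 - 2*13*18*cos(180-195)) = 6.399

6.399


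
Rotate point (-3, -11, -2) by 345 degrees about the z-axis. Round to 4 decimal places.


x' = -3*cos(345) - -11*sin(345) = -5.7448
y' = -3*sin(345) + -11*cos(345) = -9.8487
z' = -2

(-5.7448, -9.8487, -2)


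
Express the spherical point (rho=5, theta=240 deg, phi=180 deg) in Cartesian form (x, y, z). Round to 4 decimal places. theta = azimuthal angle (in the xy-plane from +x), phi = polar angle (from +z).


x = 5 * sin(180) * cos(240) = 0
y = 5 * sin(180) * sin(240) = 0
z = 5 * cos(180) = -5

(0, 0, -5)


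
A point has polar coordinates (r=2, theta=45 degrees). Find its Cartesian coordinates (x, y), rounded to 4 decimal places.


x = 2 * cos(45) = 1.4142
y = 2 * sin(45) = 1.4142

(1.4142, 1.4142)


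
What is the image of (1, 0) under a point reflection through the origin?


Reflection through origin: (x, y) -> (-x, -y)
(1, 0) -> (-1, 0)

(-1, 0)


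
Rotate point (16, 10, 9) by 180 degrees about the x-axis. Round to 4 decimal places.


x' = 16
y' = 10*cos(180) - 9*sin(180) = -10
z' = 10*sin(180) + 9*cos(180) = -9

(16, -10, -9)


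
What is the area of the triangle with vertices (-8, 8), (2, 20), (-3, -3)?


Area = |x1(y2-y3) + x2(y3-y1) + x3(y1-y2)| / 2
= |-8*(20--3) + 2*(-3-8) + -3*(8-20)| / 2
= 85

85


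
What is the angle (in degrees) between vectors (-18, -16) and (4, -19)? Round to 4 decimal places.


dot = -18*4 + -16*-19 = 232
|u| = 24.0832, |v| = 19.4165
cos(angle) = 0.4961
angle = 60.2551 degrees

60.2551 degrees


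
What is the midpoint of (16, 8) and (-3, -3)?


Midpoint = ((16+-3)/2, (8+-3)/2) = (6.5, 2.5)

(6.5, 2.5)


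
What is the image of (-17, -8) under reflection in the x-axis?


Reflection across x-axis: (x, y) -> (x, -y)
(-17, -8) -> (-17, 8)

(-17, 8)


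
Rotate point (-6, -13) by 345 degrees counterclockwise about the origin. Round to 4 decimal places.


x' = -6*cos(345) - -13*sin(345) = -9.1602
y' = -6*sin(345) + -13*cos(345) = -11.0041

(-9.1602, -11.0041)


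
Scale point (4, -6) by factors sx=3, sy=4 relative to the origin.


Scaling: (x*sx, y*sy) = (4*3, -6*4) = (12, -24)

(12, -24)


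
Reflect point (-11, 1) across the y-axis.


Reflection across y-axis: (x, y) -> (-x, y)
(-11, 1) -> (11, 1)

(11, 1)


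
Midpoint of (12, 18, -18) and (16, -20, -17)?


Midpoint = ((12+16)/2, (18+-20)/2, (-18+-17)/2) = (14, -1, -17.5)

(14, -1, -17.5)


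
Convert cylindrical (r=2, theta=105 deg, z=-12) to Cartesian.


x = 2 * cos(105) = -0.5176
y = 2 * sin(105) = 1.9319
z = -12

(-0.5176, 1.9319, -12)


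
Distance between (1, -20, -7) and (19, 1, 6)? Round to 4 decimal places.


d = sqrt((19-1)^2 + (1--20)^2 + (6--7)^2) = 30.5614

30.5614


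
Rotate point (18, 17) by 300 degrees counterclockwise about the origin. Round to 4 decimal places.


x' = 18*cos(300) - 17*sin(300) = 23.7224
y' = 18*sin(300) + 17*cos(300) = -7.0885

(23.7224, -7.0885)


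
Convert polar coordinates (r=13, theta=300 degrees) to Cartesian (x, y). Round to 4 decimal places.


x = 13 * cos(300) = 6.5
y = 13 * sin(300) = -11.2583

(6.5, -11.2583)


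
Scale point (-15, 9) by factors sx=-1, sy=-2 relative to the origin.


Scaling: (x*sx, y*sy) = (-15*-1, 9*-2) = (15, -18)

(15, -18)


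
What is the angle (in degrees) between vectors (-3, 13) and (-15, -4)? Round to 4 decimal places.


dot = -3*-15 + 13*-4 = -7
|u| = 13.3417, |v| = 15.5242
cos(angle) = -0.0338
angle = 91.9368 degrees

91.9368 degrees


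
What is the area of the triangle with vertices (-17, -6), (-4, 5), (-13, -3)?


Area = |x1(y2-y3) + x2(y3-y1) + x3(y1-y2)| / 2
= |-17*(5--3) + -4*(-3--6) + -13*(-6-5)| / 2
= 2.5

2.5


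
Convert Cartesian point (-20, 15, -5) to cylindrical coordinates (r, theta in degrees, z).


r = sqrt((-20)^2 + 15^2) = 25
theta = atan2(15, -20) = 143.1301 deg
z = -5

r = 25, theta = 143.1301 deg, z = -5


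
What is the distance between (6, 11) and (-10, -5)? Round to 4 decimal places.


d = sqrt((-10-6)^2 + (-5-11)^2) = 22.6274

22.6274


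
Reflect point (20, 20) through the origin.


Reflection through origin: (x, y) -> (-x, -y)
(20, 20) -> (-20, -20)

(-20, -20)


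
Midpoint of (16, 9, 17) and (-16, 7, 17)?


Midpoint = ((16+-16)/2, (9+7)/2, (17+17)/2) = (0, 8, 17)

(0, 8, 17)


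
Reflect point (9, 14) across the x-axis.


Reflection across x-axis: (x, y) -> (x, -y)
(9, 14) -> (9, -14)

(9, -14)


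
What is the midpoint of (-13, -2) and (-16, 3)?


Midpoint = ((-13+-16)/2, (-2+3)/2) = (-14.5, 0.5)

(-14.5, 0.5)


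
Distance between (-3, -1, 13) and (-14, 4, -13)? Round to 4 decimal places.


d = sqrt((-14--3)^2 + (4--1)^2 + (-13-13)^2) = 28.6705

28.6705


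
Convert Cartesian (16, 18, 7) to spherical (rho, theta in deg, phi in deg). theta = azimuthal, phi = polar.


rho = sqrt(16^2 + 18^2 + 7^2) = 25.0799
theta = atan2(18, 16) = 48.3665 deg
phi = acos(7/25.0799) = 73.793 deg

rho = 25.0799, theta = 48.3665 deg, phi = 73.793 deg


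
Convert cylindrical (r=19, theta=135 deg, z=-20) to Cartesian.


x = 19 * cos(135) = -13.435
y = 19 * sin(135) = 13.435
z = -20

(-13.435, 13.435, -20)


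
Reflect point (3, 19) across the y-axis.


Reflection across y-axis: (x, y) -> (-x, y)
(3, 19) -> (-3, 19)

(-3, 19)


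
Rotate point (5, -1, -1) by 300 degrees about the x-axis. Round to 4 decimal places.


x' = 5
y' = -1*cos(300) - -1*sin(300) = -1.366
z' = -1*sin(300) + -1*cos(300) = 0.366

(5, -1.366, 0.366)


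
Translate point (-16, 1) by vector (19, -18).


Translation: (x+dx, y+dy) = (-16+19, 1+-18) = (3, -17)

(3, -17)


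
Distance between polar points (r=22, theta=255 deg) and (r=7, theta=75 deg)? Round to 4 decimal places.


d = sqrt(r1^2 + r2^2 - 2*r1*r2*cos(t2-t1))
d = sqrt(22^2 + 7^2 - 2*22*7*cos(75-255)) = 29

29


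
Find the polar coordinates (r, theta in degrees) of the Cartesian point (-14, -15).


r = sqrt((-14)^2 + (-15)^2) = 20.5183
theta = atan2(-15, -14) = 226.9749 degrees

r = 20.5183, theta = 226.9749 degrees


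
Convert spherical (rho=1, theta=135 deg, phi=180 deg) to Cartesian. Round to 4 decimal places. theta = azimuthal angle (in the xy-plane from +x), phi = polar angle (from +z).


x = 1 * sin(180) * cos(135) = 0
y = 1 * sin(180) * sin(135) = 0
z = 1 * cos(180) = -1

(0, 0, -1)


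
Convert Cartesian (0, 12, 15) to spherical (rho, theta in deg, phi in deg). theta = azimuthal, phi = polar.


rho = sqrt(0^2 + 12^2 + 15^2) = 19.2094
theta = atan2(12, 0) = 90 deg
phi = acos(15/19.2094) = 38.6598 deg

rho = 19.2094, theta = 90 deg, phi = 38.6598 deg


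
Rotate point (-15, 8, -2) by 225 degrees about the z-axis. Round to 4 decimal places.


x' = -15*cos(225) - 8*sin(225) = 16.2635
y' = -15*sin(225) + 8*cos(225) = 4.9497
z' = -2

(16.2635, 4.9497, -2)


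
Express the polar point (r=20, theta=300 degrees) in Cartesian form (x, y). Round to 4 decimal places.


x = 20 * cos(300) = 10
y = 20 * sin(300) = -17.3205

(10, -17.3205)


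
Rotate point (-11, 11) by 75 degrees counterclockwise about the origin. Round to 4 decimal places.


x' = -11*cos(75) - 11*sin(75) = -13.4722
y' = -11*sin(75) + 11*cos(75) = -7.7782

(-13.4722, -7.7782)


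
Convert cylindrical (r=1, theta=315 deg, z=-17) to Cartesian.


x = 1 * cos(315) = 0.7071
y = 1 * sin(315) = -0.7071
z = -17

(0.7071, -0.7071, -17)


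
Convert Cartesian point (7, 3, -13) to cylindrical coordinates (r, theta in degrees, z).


r = sqrt(7^2 + 3^2) = 7.6158
theta = atan2(3, 7) = 23.1986 deg
z = -13

r = 7.6158, theta = 23.1986 deg, z = -13


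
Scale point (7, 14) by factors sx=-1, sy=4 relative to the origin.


Scaling: (x*sx, y*sy) = (7*-1, 14*4) = (-7, 56)

(-7, 56)


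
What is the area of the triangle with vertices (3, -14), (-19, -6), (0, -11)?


Area = |x1(y2-y3) + x2(y3-y1) + x3(y1-y2)| / 2
= |3*(-6--11) + -19*(-11--14) + 0*(-14--6)| / 2
= 21

21


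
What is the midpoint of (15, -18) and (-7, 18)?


Midpoint = ((15+-7)/2, (-18+18)/2) = (4, 0)

(4, 0)


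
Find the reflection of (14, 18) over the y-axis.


Reflection across y-axis: (x, y) -> (-x, y)
(14, 18) -> (-14, 18)

(-14, 18)


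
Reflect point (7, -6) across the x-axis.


Reflection across x-axis: (x, y) -> (x, -y)
(7, -6) -> (7, 6)

(7, 6)


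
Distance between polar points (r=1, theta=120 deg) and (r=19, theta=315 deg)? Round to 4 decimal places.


d = sqrt(r1^2 + r2^2 - 2*r1*r2*cos(t2-t1))
d = sqrt(1^2 + 19^2 - 2*1*19*cos(315-120)) = 19.9676

19.9676


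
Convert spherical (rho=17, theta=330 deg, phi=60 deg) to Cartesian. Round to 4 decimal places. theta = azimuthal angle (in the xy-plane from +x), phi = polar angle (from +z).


x = 17 * sin(60) * cos(330) = 12.75
y = 17 * sin(60) * sin(330) = -7.3612
z = 17 * cos(60) = 8.5

(12.75, -7.3612, 8.5)


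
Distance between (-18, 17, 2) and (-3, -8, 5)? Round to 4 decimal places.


d = sqrt((-3--18)^2 + (-8-17)^2 + (5-2)^2) = 29.3087

29.3087


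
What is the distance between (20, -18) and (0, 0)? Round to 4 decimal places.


d = sqrt((0-20)^2 + (0--18)^2) = 26.9072

26.9072


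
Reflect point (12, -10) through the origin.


Reflection through origin: (x, y) -> (-x, -y)
(12, -10) -> (-12, 10)

(-12, 10)


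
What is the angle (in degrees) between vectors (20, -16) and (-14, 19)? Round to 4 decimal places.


dot = 20*-14 + -16*19 = -584
|u| = 25.6125, |v| = 23.6008
cos(angle) = -0.9661
angle = 165.0442 degrees

165.0442 degrees


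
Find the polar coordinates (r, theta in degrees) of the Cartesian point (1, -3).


r = sqrt(1^2 + (-3)^2) = 3.1623
theta = atan2(-3, 1) = 288.4349 degrees

r = 3.1623, theta = 288.4349 degrees


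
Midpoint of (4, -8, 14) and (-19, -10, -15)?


Midpoint = ((4+-19)/2, (-8+-10)/2, (14+-15)/2) = (-7.5, -9, -0.5)

(-7.5, -9, -0.5)


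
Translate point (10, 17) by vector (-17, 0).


Translation: (x+dx, y+dy) = (10+-17, 17+0) = (-7, 17)

(-7, 17)


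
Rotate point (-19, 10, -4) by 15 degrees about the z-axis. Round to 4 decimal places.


x' = -19*cos(15) - 10*sin(15) = -20.9408
y' = -19*sin(15) + 10*cos(15) = 4.7417
z' = -4

(-20.9408, 4.7417, -4)


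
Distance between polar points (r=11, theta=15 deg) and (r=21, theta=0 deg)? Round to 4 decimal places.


d = sqrt(r1^2 + r2^2 - 2*r1*r2*cos(t2-t1))
d = sqrt(11^2 + 21^2 - 2*11*21*cos(0-15)) = 10.7584

10.7584


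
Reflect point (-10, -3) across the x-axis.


Reflection across x-axis: (x, y) -> (x, -y)
(-10, -3) -> (-10, 3)

(-10, 3)


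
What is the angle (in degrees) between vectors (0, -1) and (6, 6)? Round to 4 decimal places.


dot = 0*6 + -1*6 = -6
|u| = 1, |v| = 8.4853
cos(angle) = -0.7071
angle = 135 degrees

135 degrees


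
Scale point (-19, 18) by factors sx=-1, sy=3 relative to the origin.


Scaling: (x*sx, y*sy) = (-19*-1, 18*3) = (19, 54)

(19, 54)


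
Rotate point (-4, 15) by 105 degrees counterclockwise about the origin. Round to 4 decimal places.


x' = -4*cos(105) - 15*sin(105) = -13.4536
y' = -4*sin(105) + 15*cos(105) = -7.746

(-13.4536, -7.746)


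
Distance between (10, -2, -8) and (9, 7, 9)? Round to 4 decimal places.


d = sqrt((9-10)^2 + (7--2)^2 + (9--8)^2) = 19.2614

19.2614


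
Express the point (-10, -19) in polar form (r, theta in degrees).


r = sqrt((-10)^2 + (-19)^2) = 21.4709
theta = atan2(-19, -10) = 242.2415 degrees

r = 21.4709, theta = 242.2415 degrees


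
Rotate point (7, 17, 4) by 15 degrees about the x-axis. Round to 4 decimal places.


x' = 7
y' = 17*cos(15) - 4*sin(15) = 15.3855
z' = 17*sin(15) + 4*cos(15) = 8.2636

(7, 15.3855, 8.2636)


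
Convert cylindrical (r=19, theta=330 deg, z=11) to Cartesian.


x = 19 * cos(330) = 16.4545
y = 19 * sin(330) = -9.5
z = 11

(16.4545, -9.5, 11)


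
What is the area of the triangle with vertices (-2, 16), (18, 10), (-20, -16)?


Area = |x1(y2-y3) + x2(y3-y1) + x3(y1-y2)| / 2
= |-2*(10--16) + 18*(-16-16) + -20*(16-10)| / 2
= 374

374


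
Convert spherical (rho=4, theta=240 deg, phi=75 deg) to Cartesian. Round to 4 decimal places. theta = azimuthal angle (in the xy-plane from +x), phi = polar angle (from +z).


x = 4 * sin(75) * cos(240) = -1.9319
y = 4 * sin(75) * sin(240) = -3.3461
z = 4 * cos(75) = 1.0353

(-1.9319, -3.3461, 1.0353)


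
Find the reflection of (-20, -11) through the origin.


Reflection through origin: (x, y) -> (-x, -y)
(-20, -11) -> (20, 11)

(20, 11)


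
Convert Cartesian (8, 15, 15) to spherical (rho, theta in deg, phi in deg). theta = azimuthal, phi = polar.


rho = sqrt(8^2 + 15^2 + 15^2) = 22.6716
theta = atan2(15, 8) = 61.9275 deg
phi = acos(15/22.6716) = 48.5763 deg

rho = 22.6716, theta = 61.9275 deg, phi = 48.5763 deg


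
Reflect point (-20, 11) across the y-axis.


Reflection across y-axis: (x, y) -> (-x, y)
(-20, 11) -> (20, 11)

(20, 11)


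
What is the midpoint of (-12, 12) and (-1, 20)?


Midpoint = ((-12+-1)/2, (12+20)/2) = (-6.5, 16)

(-6.5, 16)


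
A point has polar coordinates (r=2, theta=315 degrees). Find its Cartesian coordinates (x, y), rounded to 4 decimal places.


x = 2 * cos(315) = 1.4142
y = 2 * sin(315) = -1.4142

(1.4142, -1.4142)


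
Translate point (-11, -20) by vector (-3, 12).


Translation: (x+dx, y+dy) = (-11+-3, -20+12) = (-14, -8)

(-14, -8)


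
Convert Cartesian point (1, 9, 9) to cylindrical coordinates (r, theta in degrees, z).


r = sqrt(1^2 + 9^2) = 9.0554
theta = atan2(9, 1) = 83.6598 deg
z = 9

r = 9.0554, theta = 83.6598 deg, z = 9


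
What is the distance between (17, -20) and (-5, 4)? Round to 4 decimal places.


d = sqrt((-5-17)^2 + (4--20)^2) = 32.5576

32.5576


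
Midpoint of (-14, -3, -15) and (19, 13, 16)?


Midpoint = ((-14+19)/2, (-3+13)/2, (-15+16)/2) = (2.5, 5, 0.5)

(2.5, 5, 0.5)


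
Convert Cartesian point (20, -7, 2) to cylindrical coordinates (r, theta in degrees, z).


r = sqrt(20^2 + (-7)^2) = 21.1896
theta = atan2(-7, 20) = 340.71 deg
z = 2

r = 21.1896, theta = 340.71 deg, z = 2


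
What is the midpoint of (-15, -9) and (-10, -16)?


Midpoint = ((-15+-10)/2, (-9+-16)/2) = (-12.5, -12.5)

(-12.5, -12.5)


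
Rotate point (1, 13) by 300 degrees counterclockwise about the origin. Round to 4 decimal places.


x' = 1*cos(300) - 13*sin(300) = 11.7583
y' = 1*sin(300) + 13*cos(300) = 5.634

(11.7583, 5.634)


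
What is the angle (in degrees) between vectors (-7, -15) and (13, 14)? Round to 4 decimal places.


dot = -7*13 + -15*14 = -301
|u| = 16.5529, |v| = 19.105
cos(angle) = -0.9518
angle = 162.138 degrees

162.138 degrees


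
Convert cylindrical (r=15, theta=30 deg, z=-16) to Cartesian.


x = 15 * cos(30) = 12.9904
y = 15 * sin(30) = 7.5
z = -16

(12.9904, 7.5, -16)


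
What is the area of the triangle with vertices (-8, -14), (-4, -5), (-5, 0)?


Area = |x1(y2-y3) + x2(y3-y1) + x3(y1-y2)| / 2
= |-8*(-5-0) + -4*(0--14) + -5*(-14--5)| / 2
= 14.5

14.5


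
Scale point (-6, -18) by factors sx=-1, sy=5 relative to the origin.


Scaling: (x*sx, y*sy) = (-6*-1, -18*5) = (6, -90)

(6, -90)


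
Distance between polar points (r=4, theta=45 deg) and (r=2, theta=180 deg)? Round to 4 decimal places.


d = sqrt(r1^2 + r2^2 - 2*r1*r2*cos(t2-t1))
d = sqrt(4^2 + 2^2 - 2*4*2*cos(180-45)) = 5.5959

5.5959


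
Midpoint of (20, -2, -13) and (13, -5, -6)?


Midpoint = ((20+13)/2, (-2+-5)/2, (-13+-6)/2) = (16.5, -3.5, -9.5)

(16.5, -3.5, -9.5)


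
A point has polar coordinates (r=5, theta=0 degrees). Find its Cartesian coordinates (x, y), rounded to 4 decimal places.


x = 5 * cos(0) = 5
y = 5 * sin(0) = 0

(5, 0)


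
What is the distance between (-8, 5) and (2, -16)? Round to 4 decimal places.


d = sqrt((2--8)^2 + (-16-5)^2) = 23.2594

23.2594


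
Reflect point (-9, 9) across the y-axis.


Reflection across y-axis: (x, y) -> (-x, y)
(-9, 9) -> (9, 9)

(9, 9)


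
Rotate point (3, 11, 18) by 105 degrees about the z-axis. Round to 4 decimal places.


x' = 3*cos(105) - 11*sin(105) = -11.4016
y' = 3*sin(105) + 11*cos(105) = 0.0508
z' = 18

(-11.4016, 0.0508, 18)


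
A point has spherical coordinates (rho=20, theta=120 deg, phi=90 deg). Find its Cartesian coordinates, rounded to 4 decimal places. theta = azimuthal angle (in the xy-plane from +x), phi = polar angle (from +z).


x = 20 * sin(90) * cos(120) = -10
y = 20 * sin(90) * sin(120) = 17.3205
z = 20 * cos(90) = 0

(-10, 17.3205, 0)


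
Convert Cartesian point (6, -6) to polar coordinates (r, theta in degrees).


r = sqrt(6^2 + (-6)^2) = 8.4853
theta = atan2(-6, 6) = 315 degrees

r = 8.4853, theta = 315 degrees


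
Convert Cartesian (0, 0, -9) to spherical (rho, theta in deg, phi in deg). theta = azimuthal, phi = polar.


rho = sqrt(0^2 + 0^2 + (-9)^2) = 9
theta = atan2(0, 0) = 0 deg
phi = acos(-9/9) = 180 deg

rho = 9, theta = 0 deg, phi = 180 deg


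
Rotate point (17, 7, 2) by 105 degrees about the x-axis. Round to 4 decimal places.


x' = 17
y' = 7*cos(105) - 2*sin(105) = -3.7436
z' = 7*sin(105) + 2*cos(105) = 6.2438

(17, -3.7436, 6.2438)


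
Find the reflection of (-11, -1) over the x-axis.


Reflection across x-axis: (x, y) -> (x, -y)
(-11, -1) -> (-11, 1)

(-11, 1)


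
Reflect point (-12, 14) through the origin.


Reflection through origin: (x, y) -> (-x, -y)
(-12, 14) -> (12, -14)

(12, -14)


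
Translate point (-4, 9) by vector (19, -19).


Translation: (x+dx, y+dy) = (-4+19, 9+-19) = (15, -10)

(15, -10)


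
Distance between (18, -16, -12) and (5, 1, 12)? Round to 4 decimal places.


d = sqrt((5-18)^2 + (1--16)^2 + (12--12)^2) = 32.1559

32.1559


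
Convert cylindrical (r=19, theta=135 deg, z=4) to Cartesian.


x = 19 * cos(135) = -13.435
y = 19 * sin(135) = 13.435
z = 4

(-13.435, 13.435, 4)


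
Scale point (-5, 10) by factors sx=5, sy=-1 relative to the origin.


Scaling: (x*sx, y*sy) = (-5*5, 10*-1) = (-25, -10)

(-25, -10)


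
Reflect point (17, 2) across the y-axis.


Reflection across y-axis: (x, y) -> (-x, y)
(17, 2) -> (-17, 2)

(-17, 2)


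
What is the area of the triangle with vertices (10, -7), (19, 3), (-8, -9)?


Area = |x1(y2-y3) + x2(y3-y1) + x3(y1-y2)| / 2
= |10*(3--9) + 19*(-9--7) + -8*(-7-3)| / 2
= 81

81


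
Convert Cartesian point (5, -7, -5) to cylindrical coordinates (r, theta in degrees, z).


r = sqrt(5^2 + (-7)^2) = 8.6023
theta = atan2(-7, 5) = 305.5377 deg
z = -5

r = 8.6023, theta = 305.5377 deg, z = -5


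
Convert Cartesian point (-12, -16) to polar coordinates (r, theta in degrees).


r = sqrt((-12)^2 + (-16)^2) = 20
theta = atan2(-16, -12) = 233.1301 degrees

r = 20, theta = 233.1301 degrees


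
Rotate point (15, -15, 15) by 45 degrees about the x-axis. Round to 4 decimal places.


x' = 15
y' = -15*cos(45) - 15*sin(45) = -21.2132
z' = -15*sin(45) + 15*cos(45) = 0

(15, -21.2132, 0)


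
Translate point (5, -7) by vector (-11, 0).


Translation: (x+dx, y+dy) = (5+-11, -7+0) = (-6, -7)

(-6, -7)


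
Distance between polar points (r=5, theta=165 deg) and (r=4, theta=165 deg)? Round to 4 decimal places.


d = sqrt(r1^2 + r2^2 - 2*r1*r2*cos(t2-t1))
d = sqrt(5^2 + 4^2 - 2*5*4*cos(165-165)) = 1

1


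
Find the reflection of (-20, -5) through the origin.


Reflection through origin: (x, y) -> (-x, -y)
(-20, -5) -> (20, 5)

(20, 5)


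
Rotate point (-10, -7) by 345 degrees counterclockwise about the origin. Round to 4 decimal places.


x' = -10*cos(345) - -7*sin(345) = -11.471
y' = -10*sin(345) + -7*cos(345) = -4.1733

(-11.471, -4.1733)


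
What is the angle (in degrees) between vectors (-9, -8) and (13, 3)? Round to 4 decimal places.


dot = -9*13 + -8*3 = -141
|u| = 12.0416, |v| = 13.3417
cos(angle) = -0.8777
angle = 151.3611 degrees

151.3611 degrees


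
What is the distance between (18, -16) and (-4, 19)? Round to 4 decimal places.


d = sqrt((-4-18)^2 + (19--16)^2) = 41.3401

41.3401


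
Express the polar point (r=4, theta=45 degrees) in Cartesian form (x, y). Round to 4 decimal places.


x = 4 * cos(45) = 2.8284
y = 4 * sin(45) = 2.8284

(2.8284, 2.8284)


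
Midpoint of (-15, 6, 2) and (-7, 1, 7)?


Midpoint = ((-15+-7)/2, (6+1)/2, (2+7)/2) = (-11, 3.5, 4.5)

(-11, 3.5, 4.5)


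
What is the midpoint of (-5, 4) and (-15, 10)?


Midpoint = ((-5+-15)/2, (4+10)/2) = (-10, 7)

(-10, 7)


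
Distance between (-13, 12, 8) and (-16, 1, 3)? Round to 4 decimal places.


d = sqrt((-16--13)^2 + (1-12)^2 + (3-8)^2) = 12.4499

12.4499


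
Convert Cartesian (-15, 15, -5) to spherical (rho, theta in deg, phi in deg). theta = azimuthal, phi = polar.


rho = sqrt((-15)^2 + 15^2 + (-5)^2) = 21.7945
theta = atan2(15, -15) = 135 deg
phi = acos(-5/21.7945) = 103.2627 deg

rho = 21.7945, theta = 135 deg, phi = 103.2627 deg
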